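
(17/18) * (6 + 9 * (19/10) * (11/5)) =12359/300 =41.20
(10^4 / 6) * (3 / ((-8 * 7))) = -625 / 7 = -89.29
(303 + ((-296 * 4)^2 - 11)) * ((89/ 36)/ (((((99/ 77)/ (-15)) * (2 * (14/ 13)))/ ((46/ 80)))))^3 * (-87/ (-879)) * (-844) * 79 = 3193191723292300554829147/ 755907821568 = 4224313642725.08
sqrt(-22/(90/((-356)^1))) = 2 * sqrt(4895)/15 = 9.33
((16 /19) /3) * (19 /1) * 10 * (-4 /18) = -320 /27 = -11.85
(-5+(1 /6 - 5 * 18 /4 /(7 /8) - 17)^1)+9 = -1619 /42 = -38.55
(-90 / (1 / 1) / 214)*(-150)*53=357750 / 107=3343.46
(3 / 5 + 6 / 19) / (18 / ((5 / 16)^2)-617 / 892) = 0.00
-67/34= -1.97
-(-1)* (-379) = -379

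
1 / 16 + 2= 33 / 16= 2.06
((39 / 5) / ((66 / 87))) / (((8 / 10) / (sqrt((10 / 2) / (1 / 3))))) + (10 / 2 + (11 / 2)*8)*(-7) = -343 + 1131*sqrt(15) / 88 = -293.22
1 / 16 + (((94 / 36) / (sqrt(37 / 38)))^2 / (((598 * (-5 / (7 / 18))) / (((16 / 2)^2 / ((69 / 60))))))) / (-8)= 0.07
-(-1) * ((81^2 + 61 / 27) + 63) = 178909 / 27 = 6626.26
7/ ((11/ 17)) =119/ 11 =10.82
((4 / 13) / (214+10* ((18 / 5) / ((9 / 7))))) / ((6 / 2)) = 0.00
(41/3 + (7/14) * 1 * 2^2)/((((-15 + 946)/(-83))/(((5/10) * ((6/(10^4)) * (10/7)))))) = -3901/6517000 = -0.00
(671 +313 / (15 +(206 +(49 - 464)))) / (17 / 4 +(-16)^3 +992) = -86574 / 400901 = -0.22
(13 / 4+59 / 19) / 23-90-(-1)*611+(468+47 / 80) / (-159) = 125269807 / 241680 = 518.33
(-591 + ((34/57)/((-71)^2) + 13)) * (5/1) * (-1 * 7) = 5812826320/287337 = 20230.00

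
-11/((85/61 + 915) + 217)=-671/69137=-0.01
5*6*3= 90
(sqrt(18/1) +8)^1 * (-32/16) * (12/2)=-96 - 36 * sqrt(2)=-146.91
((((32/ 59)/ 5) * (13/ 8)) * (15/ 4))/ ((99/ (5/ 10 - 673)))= -17485/ 3894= -4.49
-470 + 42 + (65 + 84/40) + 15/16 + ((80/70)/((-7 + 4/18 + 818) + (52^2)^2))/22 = -5837165797317/16216038608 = -359.96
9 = 9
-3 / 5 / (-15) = 1 / 25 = 0.04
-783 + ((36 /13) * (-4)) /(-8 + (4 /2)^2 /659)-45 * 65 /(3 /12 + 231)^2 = -781.67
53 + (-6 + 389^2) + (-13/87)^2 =1145704561/7569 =151368.02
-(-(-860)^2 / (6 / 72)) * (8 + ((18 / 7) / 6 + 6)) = 896395200 / 7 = 128056457.14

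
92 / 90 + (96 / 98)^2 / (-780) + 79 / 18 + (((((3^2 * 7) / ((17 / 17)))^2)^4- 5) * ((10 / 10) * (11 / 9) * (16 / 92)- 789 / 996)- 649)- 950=-154266962579656315997081 / 1072541106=-143833147015678.41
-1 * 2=-2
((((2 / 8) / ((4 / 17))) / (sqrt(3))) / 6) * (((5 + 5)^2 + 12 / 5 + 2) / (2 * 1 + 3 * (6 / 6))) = 493 * sqrt(3) / 400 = 2.13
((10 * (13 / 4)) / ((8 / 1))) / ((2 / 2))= 65 / 16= 4.06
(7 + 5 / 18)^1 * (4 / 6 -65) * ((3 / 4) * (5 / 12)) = -126415 / 864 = -146.31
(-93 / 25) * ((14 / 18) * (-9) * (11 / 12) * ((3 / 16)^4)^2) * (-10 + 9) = -15661107 / 429496729600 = -0.00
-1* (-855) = 855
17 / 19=0.89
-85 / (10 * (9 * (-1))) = 17 / 18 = 0.94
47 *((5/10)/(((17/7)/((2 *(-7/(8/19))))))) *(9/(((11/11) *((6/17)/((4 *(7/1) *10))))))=-4594485/2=-2297242.50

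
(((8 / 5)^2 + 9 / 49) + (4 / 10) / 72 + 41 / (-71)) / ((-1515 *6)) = -6800011 / 28461699000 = -0.00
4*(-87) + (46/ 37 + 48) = -11054/ 37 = -298.76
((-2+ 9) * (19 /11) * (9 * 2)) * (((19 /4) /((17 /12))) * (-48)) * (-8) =52399872 /187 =280213.22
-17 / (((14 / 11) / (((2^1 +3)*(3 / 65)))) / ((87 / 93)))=-16269 / 5642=-2.88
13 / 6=2.17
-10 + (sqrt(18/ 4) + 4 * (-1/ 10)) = -52/ 5 + 3 * sqrt(2)/ 2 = -8.28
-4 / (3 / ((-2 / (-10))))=-4 / 15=-0.27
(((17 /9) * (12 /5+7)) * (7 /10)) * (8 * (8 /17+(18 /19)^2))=11049136 /81225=136.03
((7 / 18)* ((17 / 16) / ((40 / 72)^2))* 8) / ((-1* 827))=-1071 / 82700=-0.01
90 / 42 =15 / 7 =2.14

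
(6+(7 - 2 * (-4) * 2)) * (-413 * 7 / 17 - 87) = -126730 / 17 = -7454.71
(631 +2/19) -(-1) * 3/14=167931/266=631.32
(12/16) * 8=6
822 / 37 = 22.22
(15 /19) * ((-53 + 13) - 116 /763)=-459540 /14497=-31.70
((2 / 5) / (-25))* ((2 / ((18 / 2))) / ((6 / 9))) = -2 / 375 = -0.01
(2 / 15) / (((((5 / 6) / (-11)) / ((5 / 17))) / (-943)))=41492 / 85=488.14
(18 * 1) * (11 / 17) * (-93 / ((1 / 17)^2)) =-313038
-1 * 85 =-85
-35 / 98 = -5 / 14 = -0.36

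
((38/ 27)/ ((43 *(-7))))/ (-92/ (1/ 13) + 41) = 38/ 9386685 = 0.00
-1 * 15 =-15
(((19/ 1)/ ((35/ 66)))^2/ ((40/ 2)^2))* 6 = 1179387/ 61250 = 19.26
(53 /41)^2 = 2809 /1681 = 1.67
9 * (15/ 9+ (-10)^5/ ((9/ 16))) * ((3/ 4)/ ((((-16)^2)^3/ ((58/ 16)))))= -139198695/ 536870912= -0.26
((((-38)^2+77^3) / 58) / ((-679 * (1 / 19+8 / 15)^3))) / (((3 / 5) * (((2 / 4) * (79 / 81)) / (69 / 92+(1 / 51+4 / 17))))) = -97801298915653125 / 492666678328076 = -198.51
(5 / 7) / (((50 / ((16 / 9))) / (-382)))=-3056 / 315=-9.70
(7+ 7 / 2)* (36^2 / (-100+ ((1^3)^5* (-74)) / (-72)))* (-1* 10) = 699840 / 509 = 1374.93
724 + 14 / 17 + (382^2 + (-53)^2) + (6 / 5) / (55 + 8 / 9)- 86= 149371.85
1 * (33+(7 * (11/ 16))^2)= 14377/ 256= 56.16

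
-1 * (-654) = 654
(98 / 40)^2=2401 / 400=6.00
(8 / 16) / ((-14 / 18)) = -9 / 14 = -0.64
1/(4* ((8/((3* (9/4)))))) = 27/128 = 0.21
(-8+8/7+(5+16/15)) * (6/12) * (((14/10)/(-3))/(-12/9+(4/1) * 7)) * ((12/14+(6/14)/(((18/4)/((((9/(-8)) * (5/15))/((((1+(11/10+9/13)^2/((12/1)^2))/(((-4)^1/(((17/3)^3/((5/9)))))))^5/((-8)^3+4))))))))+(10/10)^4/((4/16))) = 384960202025119461761355249581194602015641486001415427/11458772855951648478511689830948851308712219994372394000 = 0.03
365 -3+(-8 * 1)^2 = 426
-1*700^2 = -490000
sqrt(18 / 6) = sqrt(3) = 1.73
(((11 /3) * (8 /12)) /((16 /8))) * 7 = 8.56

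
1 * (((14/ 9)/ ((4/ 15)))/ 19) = 35/ 114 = 0.31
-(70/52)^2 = -1225/676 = -1.81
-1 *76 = -76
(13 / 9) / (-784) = -13 / 7056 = -0.00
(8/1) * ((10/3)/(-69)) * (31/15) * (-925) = 458800/621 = 738.81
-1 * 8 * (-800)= 6400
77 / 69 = 1.12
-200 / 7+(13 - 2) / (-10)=-2077 / 70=-29.67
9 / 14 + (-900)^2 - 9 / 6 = 809999.14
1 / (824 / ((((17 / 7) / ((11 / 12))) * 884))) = 22542 / 7931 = 2.84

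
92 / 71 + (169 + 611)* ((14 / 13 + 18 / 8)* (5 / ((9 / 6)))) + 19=615591 / 71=8670.30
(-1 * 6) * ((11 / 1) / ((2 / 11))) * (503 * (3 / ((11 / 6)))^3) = -8800488 / 11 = -800044.36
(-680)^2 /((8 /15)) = 867000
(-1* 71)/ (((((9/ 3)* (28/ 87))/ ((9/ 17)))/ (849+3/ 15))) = -39341313/ 1190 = -33059.93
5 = 5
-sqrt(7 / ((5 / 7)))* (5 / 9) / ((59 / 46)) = -1.36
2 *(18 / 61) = 0.59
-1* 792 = -792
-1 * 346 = -346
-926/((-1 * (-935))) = -926/935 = -0.99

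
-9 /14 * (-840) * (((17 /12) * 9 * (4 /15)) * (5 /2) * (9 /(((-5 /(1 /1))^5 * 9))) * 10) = -1836 /125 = -14.69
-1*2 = -2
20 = 20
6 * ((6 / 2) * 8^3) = 9216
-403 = -403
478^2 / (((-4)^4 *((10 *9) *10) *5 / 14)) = 399847 / 144000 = 2.78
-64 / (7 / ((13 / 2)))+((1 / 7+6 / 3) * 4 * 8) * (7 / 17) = -3712 / 119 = -31.19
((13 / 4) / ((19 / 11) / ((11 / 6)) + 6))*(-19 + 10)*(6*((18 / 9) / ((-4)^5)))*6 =42471 / 143360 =0.30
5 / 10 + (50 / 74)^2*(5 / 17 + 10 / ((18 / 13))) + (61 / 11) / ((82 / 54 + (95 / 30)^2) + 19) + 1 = 77728198151 / 15201970146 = 5.11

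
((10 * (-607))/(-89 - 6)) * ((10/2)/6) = 3035/57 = 53.25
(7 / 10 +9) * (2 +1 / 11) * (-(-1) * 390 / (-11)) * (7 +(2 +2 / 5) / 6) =-3219333 / 605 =-5321.21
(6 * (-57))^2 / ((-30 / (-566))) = 11033604 / 5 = 2206720.80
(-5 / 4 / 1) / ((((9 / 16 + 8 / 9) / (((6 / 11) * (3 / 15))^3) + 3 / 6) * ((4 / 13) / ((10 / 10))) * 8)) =-15795 / 34787927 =-0.00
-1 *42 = -42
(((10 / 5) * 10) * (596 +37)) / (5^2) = 2532 / 5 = 506.40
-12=-12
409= 409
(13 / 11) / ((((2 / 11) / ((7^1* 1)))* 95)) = 91 / 190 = 0.48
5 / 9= 0.56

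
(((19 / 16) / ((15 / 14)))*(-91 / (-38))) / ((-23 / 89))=-56693 / 5520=-10.27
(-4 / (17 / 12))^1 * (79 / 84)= -316 / 119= -2.66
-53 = -53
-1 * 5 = -5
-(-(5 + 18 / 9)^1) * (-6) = -42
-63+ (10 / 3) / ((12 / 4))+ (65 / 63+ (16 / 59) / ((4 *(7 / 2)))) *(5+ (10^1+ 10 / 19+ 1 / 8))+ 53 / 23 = -560499865 / 12994632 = -43.13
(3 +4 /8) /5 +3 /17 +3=659 /170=3.88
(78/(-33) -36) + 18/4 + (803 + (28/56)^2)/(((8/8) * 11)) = 1723/44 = 39.16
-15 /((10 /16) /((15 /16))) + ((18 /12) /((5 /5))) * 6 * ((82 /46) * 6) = 3393 /46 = 73.76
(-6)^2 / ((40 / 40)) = 36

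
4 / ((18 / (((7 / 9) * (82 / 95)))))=1148 / 7695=0.15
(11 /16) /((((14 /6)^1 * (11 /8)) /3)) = 9 /14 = 0.64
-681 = -681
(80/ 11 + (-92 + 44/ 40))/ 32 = -9199/ 3520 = -2.61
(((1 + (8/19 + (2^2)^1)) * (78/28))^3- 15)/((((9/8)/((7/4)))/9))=48005.72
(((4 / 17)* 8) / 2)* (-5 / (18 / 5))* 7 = -1400 / 153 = -9.15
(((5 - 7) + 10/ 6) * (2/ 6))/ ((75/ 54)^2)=-36/ 625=-0.06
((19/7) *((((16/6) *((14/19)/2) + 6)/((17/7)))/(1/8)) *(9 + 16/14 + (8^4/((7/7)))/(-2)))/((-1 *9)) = 5046640/357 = 14136.25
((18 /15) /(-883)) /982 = -3 /2167765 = -0.00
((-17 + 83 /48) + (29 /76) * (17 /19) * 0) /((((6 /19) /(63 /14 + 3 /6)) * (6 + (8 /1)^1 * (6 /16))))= -69635 /2592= -26.87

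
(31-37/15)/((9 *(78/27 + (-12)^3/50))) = -1070/10689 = -0.10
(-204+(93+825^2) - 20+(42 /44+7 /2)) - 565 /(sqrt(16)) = 29935717 /44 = 680357.20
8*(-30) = -240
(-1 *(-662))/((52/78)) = 993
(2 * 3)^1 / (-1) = -6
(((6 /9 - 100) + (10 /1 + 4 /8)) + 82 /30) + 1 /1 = -85.10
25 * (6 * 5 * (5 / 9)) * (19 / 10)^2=9025 / 6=1504.17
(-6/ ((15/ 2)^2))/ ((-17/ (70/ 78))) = 56/ 9945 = 0.01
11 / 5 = 2.20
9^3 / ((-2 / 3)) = -2187 / 2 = -1093.50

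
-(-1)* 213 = 213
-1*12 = -12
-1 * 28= -28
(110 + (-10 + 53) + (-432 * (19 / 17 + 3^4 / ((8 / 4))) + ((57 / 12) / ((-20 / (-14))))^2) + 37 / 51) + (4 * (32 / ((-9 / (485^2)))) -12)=-823323175183 / 244800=-3363248.26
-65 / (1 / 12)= -780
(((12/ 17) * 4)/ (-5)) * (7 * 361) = -121296/ 85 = -1427.01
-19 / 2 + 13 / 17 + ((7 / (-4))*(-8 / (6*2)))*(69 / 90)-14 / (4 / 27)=-313163 / 3060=-102.34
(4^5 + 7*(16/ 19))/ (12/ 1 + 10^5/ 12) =0.12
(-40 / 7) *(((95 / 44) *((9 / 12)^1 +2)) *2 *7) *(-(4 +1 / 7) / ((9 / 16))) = 220400 / 63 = 3498.41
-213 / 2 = -106.50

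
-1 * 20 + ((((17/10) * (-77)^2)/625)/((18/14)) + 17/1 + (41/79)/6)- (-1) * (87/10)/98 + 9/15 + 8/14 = 4742385217/435487500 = 10.89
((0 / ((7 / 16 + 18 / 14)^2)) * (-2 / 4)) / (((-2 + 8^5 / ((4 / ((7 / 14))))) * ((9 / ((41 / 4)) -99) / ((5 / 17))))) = 0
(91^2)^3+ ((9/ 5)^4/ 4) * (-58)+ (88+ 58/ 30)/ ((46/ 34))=48978722981140939/ 86250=567869251955.26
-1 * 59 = -59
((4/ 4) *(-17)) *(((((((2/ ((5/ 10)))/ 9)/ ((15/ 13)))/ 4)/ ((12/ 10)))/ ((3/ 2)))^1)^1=-221/ 243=-0.91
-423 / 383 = -1.10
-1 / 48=-0.02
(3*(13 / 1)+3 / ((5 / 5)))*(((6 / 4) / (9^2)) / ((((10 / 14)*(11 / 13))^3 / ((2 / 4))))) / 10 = 5274997 / 29947500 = 0.18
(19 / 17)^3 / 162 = 6859 / 795906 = 0.01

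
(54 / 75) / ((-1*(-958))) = 9 / 11975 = 0.00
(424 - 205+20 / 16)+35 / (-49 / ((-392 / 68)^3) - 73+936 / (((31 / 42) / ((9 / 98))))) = 23016644647 / 104123868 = 221.05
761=761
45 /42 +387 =388.07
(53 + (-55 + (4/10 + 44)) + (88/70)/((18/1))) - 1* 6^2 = 2038/315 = 6.47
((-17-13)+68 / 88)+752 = 15901 / 22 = 722.77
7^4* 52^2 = 6492304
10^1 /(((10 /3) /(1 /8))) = 3 /8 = 0.38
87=87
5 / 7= 0.71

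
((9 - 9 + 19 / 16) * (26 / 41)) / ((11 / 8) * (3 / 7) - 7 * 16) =-1729 / 255799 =-0.01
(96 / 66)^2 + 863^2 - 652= 90038413 / 121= 744119.12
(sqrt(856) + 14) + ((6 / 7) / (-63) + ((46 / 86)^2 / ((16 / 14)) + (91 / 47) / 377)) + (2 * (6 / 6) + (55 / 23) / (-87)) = 368423286131 / 22722005992 + 2 * sqrt(214) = 45.47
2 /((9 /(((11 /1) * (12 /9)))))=3.26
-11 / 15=-0.73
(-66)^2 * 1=4356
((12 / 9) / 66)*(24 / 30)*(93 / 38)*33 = 124 / 95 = 1.31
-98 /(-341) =98 /341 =0.29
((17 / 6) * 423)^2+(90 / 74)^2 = 7865746821 / 5476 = 1436403.73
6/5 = 1.20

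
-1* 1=-1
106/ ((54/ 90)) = 530/ 3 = 176.67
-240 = -240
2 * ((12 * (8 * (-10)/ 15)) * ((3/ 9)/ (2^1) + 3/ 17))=-43.92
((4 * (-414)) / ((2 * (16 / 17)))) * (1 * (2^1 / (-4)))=439.88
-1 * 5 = -5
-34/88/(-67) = 17/2948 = 0.01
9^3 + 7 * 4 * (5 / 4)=764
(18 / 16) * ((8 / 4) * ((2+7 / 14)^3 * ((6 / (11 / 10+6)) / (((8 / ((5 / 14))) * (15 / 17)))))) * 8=95625 / 7952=12.03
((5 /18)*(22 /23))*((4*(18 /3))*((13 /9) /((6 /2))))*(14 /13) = 6160 /1863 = 3.31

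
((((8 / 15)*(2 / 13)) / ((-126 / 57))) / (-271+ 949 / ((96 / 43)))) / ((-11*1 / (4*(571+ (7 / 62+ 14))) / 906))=106576602112 / 2294897605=46.44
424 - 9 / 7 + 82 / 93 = 275761 / 651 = 423.60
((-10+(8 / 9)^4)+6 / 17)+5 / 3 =-820477 / 111537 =-7.36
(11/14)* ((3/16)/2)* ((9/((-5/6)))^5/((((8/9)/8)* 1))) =-4261625379/43750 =-97408.58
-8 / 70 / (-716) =1 / 6265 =0.00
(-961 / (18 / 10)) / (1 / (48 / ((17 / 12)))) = -307520 / 17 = -18089.41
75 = 75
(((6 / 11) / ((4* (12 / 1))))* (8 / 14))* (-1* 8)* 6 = -24 / 77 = -0.31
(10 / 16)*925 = 4625 / 8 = 578.12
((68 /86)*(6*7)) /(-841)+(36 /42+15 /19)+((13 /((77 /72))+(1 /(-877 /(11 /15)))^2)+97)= 1014110054428179449 /9155677408987725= 110.76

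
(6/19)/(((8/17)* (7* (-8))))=-51/4256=-0.01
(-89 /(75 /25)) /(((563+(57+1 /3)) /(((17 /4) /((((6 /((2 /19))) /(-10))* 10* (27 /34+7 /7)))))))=25721 /12941394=0.00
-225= -225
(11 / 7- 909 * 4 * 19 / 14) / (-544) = 4933 / 544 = 9.07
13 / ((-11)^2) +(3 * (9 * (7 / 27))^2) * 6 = 11871 / 121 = 98.11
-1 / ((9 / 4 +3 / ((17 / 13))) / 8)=-544 / 309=-1.76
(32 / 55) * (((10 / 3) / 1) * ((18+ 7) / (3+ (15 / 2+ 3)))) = 3200 / 891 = 3.59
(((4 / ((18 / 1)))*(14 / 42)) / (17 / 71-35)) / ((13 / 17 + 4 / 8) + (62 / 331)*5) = -399517 / 412693407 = -0.00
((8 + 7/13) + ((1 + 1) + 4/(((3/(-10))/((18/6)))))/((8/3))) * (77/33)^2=-1617/52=-31.10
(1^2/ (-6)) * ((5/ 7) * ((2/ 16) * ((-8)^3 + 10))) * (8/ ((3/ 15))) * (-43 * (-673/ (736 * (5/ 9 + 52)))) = 12669225/ 56672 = 223.55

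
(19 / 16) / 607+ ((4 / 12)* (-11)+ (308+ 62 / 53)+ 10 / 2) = 479484461 / 1544208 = 310.51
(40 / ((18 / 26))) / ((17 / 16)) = 8320 / 153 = 54.38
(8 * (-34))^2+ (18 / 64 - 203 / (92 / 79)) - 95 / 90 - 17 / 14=3422315257 / 46368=73807.70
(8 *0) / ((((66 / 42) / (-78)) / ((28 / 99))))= 0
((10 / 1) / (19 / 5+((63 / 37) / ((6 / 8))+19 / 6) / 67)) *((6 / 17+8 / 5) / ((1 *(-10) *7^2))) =-2469084 / 240437953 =-0.01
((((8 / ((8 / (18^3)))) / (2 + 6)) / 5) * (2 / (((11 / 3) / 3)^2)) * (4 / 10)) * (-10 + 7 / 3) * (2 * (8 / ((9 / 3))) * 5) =-9657792 / 605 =-15963.29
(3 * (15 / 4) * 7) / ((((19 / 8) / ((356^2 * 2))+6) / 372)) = 11880739584 / 2433335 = 4882.49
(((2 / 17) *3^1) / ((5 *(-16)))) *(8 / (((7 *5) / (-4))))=12 / 2975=0.00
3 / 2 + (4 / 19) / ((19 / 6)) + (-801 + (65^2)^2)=12887574059 / 722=17849825.57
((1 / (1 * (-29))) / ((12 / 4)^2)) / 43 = -1 / 11223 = -0.00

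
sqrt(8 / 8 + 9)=sqrt(10)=3.16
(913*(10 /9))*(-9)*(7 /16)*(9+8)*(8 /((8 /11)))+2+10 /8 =-5975559 /8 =-746944.88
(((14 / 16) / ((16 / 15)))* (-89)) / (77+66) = -9345 / 18304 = -0.51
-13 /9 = -1.44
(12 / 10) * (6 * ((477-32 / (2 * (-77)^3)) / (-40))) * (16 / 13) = -15679170504 / 148373225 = -105.67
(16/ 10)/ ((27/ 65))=104/ 27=3.85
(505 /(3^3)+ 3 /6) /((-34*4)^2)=61 /58752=0.00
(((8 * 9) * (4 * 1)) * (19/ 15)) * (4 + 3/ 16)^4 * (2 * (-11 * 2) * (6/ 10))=-37904258601/ 12800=-2961270.20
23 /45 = 0.51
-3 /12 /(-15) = 1 /60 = 0.02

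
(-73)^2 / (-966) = -5329 / 966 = -5.52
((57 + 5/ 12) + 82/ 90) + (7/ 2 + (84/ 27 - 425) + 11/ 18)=-7189/ 20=-359.45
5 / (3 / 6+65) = 10 / 131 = 0.08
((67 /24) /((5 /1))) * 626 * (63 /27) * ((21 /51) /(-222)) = -1027579 /679320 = -1.51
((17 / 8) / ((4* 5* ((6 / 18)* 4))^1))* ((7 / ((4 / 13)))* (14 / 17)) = 1911 / 1280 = 1.49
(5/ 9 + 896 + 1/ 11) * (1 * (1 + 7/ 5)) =355072/ 165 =2151.95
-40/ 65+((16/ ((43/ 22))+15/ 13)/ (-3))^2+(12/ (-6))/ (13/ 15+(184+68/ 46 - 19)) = 735951631954/ 81183501243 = 9.07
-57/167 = -0.34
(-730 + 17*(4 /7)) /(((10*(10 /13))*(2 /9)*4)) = -294957 /2800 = -105.34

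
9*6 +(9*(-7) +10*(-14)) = -149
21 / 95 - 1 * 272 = -25819 / 95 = -271.78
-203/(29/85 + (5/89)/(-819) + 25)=-1257734205/157006789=-8.01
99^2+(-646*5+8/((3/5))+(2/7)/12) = 92181/14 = 6584.36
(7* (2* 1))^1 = 14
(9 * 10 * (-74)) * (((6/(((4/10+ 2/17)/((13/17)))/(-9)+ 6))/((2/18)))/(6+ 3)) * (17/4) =-49675275/1733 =-28664.32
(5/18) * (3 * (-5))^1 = -25/6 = -4.17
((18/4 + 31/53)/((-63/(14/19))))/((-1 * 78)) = 539/706914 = 0.00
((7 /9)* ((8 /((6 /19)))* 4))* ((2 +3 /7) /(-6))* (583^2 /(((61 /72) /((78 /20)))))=-45670205152 /915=-49912792.52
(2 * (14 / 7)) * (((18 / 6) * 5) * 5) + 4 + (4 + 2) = 310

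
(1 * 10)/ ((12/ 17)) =85/ 6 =14.17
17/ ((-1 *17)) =-1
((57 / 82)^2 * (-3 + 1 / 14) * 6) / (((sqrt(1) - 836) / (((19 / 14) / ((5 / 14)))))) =185193 / 4792900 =0.04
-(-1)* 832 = 832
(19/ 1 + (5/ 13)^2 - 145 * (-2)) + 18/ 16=419489/ 1352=310.27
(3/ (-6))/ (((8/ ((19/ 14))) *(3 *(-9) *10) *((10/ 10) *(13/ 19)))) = 361/ 786240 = 0.00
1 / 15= 0.07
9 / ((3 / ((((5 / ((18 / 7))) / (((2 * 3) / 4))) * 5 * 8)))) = 1400 / 9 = 155.56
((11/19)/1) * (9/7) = 99/133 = 0.74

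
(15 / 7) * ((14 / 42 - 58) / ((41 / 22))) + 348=281.69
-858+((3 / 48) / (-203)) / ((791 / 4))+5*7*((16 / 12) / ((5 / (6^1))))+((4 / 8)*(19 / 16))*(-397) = -5332147619 / 5138336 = -1037.72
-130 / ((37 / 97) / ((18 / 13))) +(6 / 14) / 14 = -1710969 / 3626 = -471.86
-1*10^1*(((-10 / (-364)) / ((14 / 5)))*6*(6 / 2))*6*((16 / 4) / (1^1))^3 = -432000 / 637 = -678.18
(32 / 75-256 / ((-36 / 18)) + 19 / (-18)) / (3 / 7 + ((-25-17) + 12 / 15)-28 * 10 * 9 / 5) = -401219 / 1716030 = -0.23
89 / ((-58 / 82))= -3649 / 29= -125.83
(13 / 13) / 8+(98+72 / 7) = 6071 / 56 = 108.41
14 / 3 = 4.67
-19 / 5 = -3.80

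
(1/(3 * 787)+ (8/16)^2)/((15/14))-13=-180847/14166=-12.77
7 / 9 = 0.78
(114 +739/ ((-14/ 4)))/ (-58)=340/ 203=1.67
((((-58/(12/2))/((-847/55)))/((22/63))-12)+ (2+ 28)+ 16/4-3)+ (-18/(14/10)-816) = -1368853/1694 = -808.06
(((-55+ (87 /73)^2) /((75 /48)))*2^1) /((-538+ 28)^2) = -2284208 /8662955625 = -0.00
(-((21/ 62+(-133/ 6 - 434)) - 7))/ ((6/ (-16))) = -344344/ 279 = -1234.21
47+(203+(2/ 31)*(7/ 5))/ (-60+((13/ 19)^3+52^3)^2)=47.00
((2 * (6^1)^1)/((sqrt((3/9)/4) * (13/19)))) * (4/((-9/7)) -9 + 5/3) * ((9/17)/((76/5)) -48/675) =23.02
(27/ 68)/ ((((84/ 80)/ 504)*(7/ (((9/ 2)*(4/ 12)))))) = 4860/ 119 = 40.84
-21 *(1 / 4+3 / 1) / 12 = -5.69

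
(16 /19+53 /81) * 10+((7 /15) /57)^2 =3646433 /243675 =14.96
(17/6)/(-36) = -17/216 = -0.08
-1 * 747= -747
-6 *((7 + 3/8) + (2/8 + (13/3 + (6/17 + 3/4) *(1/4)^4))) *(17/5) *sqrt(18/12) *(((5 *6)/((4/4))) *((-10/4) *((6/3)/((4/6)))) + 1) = 4373159 *sqrt(6)/160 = 66950.05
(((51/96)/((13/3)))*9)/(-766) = -459/318656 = -0.00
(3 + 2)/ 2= 5/ 2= 2.50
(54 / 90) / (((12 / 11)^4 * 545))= 14641 / 18835200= 0.00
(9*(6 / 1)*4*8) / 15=576 / 5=115.20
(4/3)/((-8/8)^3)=-4/3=-1.33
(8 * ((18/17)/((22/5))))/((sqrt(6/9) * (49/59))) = 10620 * sqrt(6)/9163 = 2.84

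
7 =7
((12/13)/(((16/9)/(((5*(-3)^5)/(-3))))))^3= 1307544150375/140608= 9299215.91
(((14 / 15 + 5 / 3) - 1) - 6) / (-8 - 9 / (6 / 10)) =22 / 115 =0.19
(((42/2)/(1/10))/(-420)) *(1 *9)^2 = -81/2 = -40.50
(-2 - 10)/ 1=-12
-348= -348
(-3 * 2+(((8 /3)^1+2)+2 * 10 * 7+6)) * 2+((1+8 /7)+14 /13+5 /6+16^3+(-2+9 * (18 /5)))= 12066017 /2730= 4419.79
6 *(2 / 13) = 12 / 13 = 0.92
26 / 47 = 0.55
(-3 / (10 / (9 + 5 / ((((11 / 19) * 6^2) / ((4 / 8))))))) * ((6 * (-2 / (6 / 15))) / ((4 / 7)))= 50561 / 352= 143.64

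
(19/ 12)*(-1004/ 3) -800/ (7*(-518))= -529.67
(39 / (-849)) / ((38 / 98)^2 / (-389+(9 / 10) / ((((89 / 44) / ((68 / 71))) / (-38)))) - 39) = 399591541531 / 339256446599804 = 0.00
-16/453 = -0.04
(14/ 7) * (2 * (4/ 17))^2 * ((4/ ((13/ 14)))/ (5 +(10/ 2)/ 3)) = 5376/ 18785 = 0.29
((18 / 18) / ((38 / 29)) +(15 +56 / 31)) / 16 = 20697 / 18848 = 1.10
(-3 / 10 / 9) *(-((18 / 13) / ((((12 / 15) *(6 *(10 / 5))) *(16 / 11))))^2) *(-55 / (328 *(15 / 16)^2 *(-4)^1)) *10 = 6655 / 42571776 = 0.00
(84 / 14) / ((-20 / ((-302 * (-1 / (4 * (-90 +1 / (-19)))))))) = 8607 / 34220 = 0.25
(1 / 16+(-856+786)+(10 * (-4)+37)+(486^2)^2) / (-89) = -892616805489 / 1424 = -626837644.30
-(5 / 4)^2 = -25 / 16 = -1.56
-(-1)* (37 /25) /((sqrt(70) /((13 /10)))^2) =6253 /175000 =0.04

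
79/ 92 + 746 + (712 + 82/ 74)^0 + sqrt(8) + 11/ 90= 750.81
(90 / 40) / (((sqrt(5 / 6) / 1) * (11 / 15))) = 27 * sqrt(30) / 44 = 3.36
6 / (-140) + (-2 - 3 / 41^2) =-240593 / 117670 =-2.04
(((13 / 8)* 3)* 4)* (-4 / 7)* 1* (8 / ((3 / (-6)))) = 178.29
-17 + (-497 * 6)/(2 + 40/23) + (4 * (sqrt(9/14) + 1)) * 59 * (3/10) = -159898/215 + 531 * sqrt(14)/35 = -686.95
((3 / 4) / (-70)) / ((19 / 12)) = -9 / 1330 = -0.01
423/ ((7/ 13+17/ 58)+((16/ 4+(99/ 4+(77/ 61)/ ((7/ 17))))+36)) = 38910924/ 6314713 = 6.16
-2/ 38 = -1/ 19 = -0.05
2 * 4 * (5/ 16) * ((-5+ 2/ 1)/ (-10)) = 3/ 4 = 0.75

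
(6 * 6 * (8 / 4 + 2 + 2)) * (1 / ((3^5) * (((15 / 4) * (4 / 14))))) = 112 / 135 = 0.83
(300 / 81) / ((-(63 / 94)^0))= -100 / 27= -3.70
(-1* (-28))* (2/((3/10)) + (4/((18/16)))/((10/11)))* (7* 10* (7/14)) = 93296/9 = 10366.22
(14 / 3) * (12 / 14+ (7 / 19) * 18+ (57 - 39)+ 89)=534.28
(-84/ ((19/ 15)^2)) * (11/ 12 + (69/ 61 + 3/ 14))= -2607975/ 22021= -118.43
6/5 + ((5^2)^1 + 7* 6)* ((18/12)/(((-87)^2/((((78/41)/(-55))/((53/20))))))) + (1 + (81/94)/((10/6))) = 25669156691/9448138810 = 2.72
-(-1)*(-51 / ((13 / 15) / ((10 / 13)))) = -7650 / 169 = -45.27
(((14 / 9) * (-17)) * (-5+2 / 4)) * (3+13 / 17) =448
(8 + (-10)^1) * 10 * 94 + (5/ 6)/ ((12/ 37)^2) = -1617475/ 864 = -1872.08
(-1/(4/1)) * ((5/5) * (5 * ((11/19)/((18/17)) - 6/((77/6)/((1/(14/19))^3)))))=3510715/4516281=0.78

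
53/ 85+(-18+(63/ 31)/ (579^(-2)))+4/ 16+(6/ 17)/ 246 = 294407950607/ 432140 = 681279.10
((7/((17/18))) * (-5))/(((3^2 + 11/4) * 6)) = -420/799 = -0.53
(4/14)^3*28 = 32/49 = 0.65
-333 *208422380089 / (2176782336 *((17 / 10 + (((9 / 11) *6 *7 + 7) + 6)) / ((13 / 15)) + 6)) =-1102762813050899 / 2165535627264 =-509.23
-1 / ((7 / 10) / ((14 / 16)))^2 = -25 / 16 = -1.56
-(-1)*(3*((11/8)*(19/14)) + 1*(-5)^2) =3427/112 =30.60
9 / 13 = 0.69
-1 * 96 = -96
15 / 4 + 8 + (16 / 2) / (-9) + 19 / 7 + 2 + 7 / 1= 5689 / 252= 22.58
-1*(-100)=100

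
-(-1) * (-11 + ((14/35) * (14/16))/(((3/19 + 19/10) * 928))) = -7982523/725696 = -11.00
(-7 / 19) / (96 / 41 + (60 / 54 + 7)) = -369 / 10469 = -0.04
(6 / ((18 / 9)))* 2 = 6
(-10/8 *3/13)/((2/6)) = -45/52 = -0.87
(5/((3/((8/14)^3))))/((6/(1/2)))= 80/3087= 0.03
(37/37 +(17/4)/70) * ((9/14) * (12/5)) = 8019/4900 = 1.64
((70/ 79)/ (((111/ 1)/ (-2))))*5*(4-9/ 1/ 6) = -1750/ 8769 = -0.20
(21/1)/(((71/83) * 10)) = 1743/710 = 2.45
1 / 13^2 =1 / 169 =0.01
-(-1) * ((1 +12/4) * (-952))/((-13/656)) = 2498048/13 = 192157.54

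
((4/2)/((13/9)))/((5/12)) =216/65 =3.32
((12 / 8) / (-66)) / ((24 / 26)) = -13 / 528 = -0.02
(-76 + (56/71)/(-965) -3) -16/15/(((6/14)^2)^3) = -37631972519/149842305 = -251.14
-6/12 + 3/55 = -49/110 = -0.45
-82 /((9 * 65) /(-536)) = 43952 /585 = 75.13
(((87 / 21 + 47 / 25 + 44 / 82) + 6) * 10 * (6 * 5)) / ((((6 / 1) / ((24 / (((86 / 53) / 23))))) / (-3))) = -7909125552 / 12341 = -640882.06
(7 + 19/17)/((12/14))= 161/17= 9.47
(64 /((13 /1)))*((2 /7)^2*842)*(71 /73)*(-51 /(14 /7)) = -390256896 /46501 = -8392.44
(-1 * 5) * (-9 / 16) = 2.81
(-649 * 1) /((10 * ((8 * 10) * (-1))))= 649 /800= 0.81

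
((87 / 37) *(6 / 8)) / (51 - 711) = -87 / 32560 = -0.00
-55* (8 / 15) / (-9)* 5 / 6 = 220 / 81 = 2.72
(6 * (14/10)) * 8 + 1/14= 4709/70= 67.27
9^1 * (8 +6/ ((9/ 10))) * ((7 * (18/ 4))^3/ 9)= 916839/ 2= 458419.50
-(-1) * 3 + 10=13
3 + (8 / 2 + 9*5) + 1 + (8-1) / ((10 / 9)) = 593 / 10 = 59.30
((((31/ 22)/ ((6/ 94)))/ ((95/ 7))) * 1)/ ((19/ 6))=10199/ 19855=0.51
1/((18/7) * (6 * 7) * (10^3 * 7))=1/756000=0.00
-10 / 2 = -5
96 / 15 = 6.40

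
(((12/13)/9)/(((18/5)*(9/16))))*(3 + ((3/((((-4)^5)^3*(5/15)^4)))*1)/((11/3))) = 59055799105/388660985856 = 0.15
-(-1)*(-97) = -97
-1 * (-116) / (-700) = -29 / 175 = -0.17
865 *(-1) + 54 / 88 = -38033 / 44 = -864.39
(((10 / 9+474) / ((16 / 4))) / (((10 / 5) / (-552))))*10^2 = -9834800 / 3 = -3278266.67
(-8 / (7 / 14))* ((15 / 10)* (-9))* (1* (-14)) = -3024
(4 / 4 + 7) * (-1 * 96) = -768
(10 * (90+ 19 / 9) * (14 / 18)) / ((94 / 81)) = 29015 / 47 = 617.34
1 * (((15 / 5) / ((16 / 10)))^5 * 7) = 5315625 / 32768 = 162.22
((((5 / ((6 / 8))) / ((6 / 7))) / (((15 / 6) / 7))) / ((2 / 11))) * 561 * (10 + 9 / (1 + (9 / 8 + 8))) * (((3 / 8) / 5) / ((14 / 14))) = 4938857 / 90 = 54876.19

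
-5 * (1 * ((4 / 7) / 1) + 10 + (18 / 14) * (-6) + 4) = -240 / 7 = -34.29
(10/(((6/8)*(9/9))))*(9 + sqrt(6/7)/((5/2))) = 16*sqrt(42)/21 + 120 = 124.94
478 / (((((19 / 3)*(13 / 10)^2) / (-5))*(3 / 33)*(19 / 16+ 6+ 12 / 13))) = -126192000 / 416689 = -302.84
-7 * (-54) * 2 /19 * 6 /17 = 4536 /323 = 14.04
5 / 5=1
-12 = -12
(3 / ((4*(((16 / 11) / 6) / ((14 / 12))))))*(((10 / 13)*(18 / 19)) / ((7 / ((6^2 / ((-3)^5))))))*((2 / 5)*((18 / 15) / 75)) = -11 / 30875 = -0.00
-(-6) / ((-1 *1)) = -6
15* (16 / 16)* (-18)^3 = -87480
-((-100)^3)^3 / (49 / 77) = 11000000000000000000 / 7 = 1571428571428571428.57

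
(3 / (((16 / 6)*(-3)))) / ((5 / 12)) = -9 / 10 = -0.90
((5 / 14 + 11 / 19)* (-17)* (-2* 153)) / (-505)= -9.64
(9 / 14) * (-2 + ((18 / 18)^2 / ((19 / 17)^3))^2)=-629587737 / 658642334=-0.96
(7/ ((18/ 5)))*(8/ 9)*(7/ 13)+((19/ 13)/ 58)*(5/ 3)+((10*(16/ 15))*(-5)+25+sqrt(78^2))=3092747/ 61074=50.64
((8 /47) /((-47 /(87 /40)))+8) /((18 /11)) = 971003 /198810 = 4.88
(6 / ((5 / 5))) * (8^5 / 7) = 196608 / 7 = 28086.86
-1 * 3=-3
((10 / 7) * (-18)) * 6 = -1080 / 7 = -154.29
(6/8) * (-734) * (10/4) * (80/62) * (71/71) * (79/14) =-2174475/217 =-10020.62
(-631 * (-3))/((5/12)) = 22716/5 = 4543.20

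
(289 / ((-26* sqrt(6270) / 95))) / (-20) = 0.67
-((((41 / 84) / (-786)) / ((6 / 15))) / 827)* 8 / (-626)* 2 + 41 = 175176378641 / 4272594606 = 41.00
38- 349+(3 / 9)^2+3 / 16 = -44741 / 144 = -310.70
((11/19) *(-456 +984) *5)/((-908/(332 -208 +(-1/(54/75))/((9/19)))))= -23731730/116451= -203.79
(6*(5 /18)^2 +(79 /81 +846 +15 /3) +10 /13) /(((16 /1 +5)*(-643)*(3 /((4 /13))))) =-0.01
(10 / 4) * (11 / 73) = 55 / 146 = 0.38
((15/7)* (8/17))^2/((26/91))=7200/2023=3.56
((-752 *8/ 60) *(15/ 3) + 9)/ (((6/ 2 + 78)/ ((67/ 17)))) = -98959/ 4131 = -23.96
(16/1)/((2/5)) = 40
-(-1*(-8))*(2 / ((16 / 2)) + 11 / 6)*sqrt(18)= -50*sqrt(2)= -70.71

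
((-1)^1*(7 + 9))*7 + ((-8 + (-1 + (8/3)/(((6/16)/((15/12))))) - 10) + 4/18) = -1097/9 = -121.89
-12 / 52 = -3 / 13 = -0.23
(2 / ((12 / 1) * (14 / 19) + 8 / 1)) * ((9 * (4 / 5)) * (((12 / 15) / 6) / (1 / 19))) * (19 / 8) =5.14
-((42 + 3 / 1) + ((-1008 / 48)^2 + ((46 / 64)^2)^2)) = -509887777 / 1048576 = -486.27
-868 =-868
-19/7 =-2.71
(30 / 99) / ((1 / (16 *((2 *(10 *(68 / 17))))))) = 12800 / 33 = 387.88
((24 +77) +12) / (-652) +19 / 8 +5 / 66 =2.28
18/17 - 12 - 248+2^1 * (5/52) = -114367/442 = -258.75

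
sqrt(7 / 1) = sqrt(7) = 2.65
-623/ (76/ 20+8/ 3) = -9345/ 97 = -96.34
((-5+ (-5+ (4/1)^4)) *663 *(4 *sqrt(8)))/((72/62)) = 1123564 *sqrt(2) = 1588959.45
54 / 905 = 0.06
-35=-35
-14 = -14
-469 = -469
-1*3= -3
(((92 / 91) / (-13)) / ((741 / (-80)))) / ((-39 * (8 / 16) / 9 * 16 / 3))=-2760 / 3798613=-0.00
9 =9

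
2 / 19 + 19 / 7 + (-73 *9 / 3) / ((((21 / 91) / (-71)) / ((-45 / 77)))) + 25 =-39349.52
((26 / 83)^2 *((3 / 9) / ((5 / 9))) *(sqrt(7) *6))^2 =1036421568 / 1186458025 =0.87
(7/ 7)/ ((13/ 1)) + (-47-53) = -1299/ 13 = -99.92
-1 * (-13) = 13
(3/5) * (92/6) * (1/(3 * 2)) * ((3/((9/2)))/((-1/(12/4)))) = -46/15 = -3.07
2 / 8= 0.25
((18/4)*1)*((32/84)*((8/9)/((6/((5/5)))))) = 16/63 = 0.25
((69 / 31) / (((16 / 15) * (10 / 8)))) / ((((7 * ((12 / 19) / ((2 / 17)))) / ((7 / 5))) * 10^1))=1311 / 210800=0.01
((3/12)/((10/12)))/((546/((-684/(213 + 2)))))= -171/97825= -0.00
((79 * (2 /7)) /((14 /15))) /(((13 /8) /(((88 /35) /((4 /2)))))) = 83424 /4459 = 18.71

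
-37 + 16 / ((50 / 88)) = -221 / 25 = -8.84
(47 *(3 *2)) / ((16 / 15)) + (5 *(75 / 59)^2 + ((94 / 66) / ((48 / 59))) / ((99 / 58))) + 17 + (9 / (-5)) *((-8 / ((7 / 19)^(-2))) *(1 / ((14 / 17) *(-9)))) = 35744044542223 / 123163384410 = 290.22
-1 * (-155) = 155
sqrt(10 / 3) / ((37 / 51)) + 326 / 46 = 17 *sqrt(30) / 37 + 163 / 23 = 9.60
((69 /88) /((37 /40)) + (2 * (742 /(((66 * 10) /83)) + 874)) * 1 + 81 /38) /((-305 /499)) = -224302811867 /70756950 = -3170.05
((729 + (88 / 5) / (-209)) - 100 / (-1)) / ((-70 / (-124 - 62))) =7323471 / 3325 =2202.55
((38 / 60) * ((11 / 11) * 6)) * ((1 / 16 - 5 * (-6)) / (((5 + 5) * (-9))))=-9139 / 7200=-1.27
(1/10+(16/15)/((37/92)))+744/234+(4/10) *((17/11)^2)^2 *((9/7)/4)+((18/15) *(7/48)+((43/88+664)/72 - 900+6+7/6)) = -24895400517665/28394638272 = -876.76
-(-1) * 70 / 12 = 35 / 6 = 5.83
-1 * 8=-8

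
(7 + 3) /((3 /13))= 43.33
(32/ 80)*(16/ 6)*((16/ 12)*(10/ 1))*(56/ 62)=3584/ 279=12.85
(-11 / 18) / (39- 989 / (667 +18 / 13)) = -95579 / 5868252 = -0.02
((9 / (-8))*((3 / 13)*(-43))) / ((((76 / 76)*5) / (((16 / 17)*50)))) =23220 / 221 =105.07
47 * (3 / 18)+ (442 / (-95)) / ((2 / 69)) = -87029 / 570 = -152.68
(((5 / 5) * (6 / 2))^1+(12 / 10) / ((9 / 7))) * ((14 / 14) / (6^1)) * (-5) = -59 / 18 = -3.28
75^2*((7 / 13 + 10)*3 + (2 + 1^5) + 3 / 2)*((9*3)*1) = 142610625 / 26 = 5485024.04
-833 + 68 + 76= -689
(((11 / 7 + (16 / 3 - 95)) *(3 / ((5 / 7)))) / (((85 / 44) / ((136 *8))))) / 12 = -52096 / 3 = -17365.33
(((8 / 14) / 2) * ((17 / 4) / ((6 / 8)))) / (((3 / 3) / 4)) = 136 / 21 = 6.48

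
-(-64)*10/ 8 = 80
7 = 7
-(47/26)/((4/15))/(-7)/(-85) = -141/12376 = -0.01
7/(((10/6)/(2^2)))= 16.80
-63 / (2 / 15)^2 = -14175 / 4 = -3543.75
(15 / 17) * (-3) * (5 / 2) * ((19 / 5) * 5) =-4275 / 34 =-125.74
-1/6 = -0.17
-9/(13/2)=-18/13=-1.38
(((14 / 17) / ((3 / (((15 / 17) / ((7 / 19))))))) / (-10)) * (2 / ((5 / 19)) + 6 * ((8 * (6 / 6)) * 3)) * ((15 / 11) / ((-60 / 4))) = 14402 / 15895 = 0.91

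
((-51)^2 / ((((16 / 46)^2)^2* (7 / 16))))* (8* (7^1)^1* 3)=2183599323 / 32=68237478.84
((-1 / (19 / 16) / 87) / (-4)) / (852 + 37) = 4 / 1469517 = 0.00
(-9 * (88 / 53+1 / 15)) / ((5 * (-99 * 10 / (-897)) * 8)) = -410527 / 1166000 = -0.35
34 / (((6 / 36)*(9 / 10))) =680 / 3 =226.67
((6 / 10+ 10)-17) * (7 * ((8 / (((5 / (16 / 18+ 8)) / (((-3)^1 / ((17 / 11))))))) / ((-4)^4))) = 1232 / 255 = 4.83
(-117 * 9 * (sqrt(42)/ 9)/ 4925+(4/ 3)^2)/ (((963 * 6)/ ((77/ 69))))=616/ 1794069 - 1001 * sqrt(42)/ 218167650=0.00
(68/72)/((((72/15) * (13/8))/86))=3655/351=10.41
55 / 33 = 5 / 3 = 1.67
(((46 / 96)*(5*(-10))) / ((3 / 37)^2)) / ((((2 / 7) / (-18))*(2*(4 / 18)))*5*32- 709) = 16530675 / 3221144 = 5.13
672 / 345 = 224 / 115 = 1.95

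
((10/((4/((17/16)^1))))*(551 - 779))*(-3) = 1816.88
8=8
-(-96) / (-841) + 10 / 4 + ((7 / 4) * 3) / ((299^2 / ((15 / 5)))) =717585409 / 300744964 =2.39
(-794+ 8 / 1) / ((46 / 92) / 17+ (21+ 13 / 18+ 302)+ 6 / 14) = -841806 / 347197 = -2.42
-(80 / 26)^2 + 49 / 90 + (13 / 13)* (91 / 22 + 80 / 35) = -1464509 / 585585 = -2.50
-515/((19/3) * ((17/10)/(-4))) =61800/323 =191.33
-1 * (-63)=63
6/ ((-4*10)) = -3/ 20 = -0.15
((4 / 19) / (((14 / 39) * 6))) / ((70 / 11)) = 143 / 9310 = 0.02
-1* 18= -18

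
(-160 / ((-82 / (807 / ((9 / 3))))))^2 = 463110400 / 1681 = 275496.97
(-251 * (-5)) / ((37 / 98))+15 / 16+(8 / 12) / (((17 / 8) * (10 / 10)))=100397617 / 30192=3325.31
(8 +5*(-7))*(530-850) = 8640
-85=-85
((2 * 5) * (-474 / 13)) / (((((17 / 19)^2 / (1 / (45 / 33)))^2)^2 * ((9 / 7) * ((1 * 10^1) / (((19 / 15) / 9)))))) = -5225264464999666934 / 1859322748172540625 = -2.81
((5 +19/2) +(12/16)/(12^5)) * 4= 4810753/82944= 58.00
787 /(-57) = -787 /57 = -13.81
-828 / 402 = -138 / 67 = -2.06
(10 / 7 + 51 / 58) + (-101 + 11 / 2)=-18918 / 203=-93.19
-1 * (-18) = 18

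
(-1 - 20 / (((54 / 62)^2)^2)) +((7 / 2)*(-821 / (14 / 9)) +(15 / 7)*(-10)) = -28338639551 / 14880348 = -1904.43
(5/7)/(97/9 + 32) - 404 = -217747/539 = -403.98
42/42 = 1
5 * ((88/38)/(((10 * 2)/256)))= 2816/19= 148.21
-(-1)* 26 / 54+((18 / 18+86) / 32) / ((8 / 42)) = 50993 / 3456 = 14.75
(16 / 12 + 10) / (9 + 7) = 17 / 24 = 0.71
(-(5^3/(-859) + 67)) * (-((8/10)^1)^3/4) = 918848/107375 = 8.56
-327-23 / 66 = -21605 / 66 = -327.35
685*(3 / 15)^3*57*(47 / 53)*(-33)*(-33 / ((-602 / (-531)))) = 212234352957 / 797650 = 266074.54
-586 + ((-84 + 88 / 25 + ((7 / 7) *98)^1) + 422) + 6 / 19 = -69428 / 475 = -146.16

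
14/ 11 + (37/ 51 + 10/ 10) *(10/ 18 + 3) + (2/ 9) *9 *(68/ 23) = 1546910/ 116127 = 13.32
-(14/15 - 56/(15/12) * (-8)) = -1078/3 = -359.33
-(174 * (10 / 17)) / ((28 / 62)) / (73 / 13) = -350610 / 8687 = -40.36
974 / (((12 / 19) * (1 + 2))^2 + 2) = 175807 / 1009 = 174.24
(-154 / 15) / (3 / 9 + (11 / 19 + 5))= -2926 / 1685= -1.74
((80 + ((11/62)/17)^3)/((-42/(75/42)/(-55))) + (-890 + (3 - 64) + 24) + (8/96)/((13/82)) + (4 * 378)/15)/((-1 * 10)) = 28578610368987011/447520068340800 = 63.86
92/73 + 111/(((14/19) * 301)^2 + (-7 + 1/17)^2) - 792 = -296529051714305/375003161384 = -790.74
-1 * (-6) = 6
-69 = -69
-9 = -9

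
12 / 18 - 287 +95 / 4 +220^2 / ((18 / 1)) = 87347 / 36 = 2426.31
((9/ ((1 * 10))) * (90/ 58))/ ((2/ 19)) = 1539/ 116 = 13.27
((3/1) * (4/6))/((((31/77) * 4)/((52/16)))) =1001/248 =4.04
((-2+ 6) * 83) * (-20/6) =-3320/3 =-1106.67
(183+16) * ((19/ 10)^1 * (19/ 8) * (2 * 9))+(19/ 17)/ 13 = 142888531/ 8840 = 16163.86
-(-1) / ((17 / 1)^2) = 1 / 289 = 0.00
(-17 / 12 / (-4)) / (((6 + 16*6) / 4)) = 0.01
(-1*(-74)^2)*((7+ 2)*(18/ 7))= -887112/ 7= -126730.29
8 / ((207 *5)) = 8 / 1035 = 0.01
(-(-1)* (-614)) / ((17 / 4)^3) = -8.00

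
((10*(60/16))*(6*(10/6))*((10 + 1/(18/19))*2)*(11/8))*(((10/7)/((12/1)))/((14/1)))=1368125/14112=96.95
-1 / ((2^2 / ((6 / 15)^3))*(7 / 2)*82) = -2 / 35875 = -0.00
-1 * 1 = -1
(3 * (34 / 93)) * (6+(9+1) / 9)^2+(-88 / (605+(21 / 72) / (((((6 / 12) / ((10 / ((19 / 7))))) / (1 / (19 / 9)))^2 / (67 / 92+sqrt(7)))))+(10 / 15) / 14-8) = 449469906088896 * sqrt(7) / 530540223472087441+71239796632689887294639 / 1504081533543367895235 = 47.37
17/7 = 2.43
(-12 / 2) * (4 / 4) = -6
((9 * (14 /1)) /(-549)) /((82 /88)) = -616 /2501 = -0.25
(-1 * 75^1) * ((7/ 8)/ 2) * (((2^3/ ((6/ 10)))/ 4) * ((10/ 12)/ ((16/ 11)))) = -48125/ 768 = -62.66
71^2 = 5041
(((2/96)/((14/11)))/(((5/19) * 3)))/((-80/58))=-6061/403200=-0.02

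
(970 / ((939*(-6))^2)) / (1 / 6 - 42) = -485 / 663935913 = -0.00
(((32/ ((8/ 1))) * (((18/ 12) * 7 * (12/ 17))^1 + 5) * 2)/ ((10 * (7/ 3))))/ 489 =0.01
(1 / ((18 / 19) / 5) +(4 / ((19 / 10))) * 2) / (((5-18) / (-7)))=22715 / 4446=5.11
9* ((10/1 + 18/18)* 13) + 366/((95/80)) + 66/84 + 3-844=200829/266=755.00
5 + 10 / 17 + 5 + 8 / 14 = 1328 / 119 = 11.16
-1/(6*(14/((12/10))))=-1/70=-0.01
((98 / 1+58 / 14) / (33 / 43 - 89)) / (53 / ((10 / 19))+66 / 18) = -461175 / 41576549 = -0.01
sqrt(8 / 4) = sqrt(2) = 1.41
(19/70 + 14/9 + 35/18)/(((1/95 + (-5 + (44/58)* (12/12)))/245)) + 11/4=-1256783/5828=-215.65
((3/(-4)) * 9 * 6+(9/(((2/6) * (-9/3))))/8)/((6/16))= -111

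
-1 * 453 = -453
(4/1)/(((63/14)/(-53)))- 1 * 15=-559/9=-62.11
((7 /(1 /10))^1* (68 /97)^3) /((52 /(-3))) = -16507680 /11864749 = -1.39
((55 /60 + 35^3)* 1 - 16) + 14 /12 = 514333 /12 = 42861.08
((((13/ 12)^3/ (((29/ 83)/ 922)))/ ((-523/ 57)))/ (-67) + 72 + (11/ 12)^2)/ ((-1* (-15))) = 22914825251/ 4389936480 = 5.22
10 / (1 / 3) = 30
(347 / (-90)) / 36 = -0.11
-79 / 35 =-2.26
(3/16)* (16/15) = 1/5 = 0.20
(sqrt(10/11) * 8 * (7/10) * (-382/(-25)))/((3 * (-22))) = -5348 * sqrt(110)/45375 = -1.24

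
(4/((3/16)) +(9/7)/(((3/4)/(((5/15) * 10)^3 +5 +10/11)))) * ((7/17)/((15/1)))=65804/25245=2.61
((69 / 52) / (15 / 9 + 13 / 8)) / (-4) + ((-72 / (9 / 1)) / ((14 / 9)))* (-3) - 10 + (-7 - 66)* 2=-2022585 / 14378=-140.67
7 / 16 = 0.44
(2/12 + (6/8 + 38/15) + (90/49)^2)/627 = 0.01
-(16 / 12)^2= -16 / 9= -1.78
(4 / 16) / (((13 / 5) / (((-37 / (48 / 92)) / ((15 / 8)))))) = -851 / 234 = -3.64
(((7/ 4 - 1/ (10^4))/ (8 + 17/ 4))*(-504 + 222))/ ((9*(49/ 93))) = -25496043/ 3001250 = -8.50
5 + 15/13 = 80/13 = 6.15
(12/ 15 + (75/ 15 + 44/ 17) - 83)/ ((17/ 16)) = -101472/ 1445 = -70.22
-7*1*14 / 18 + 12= 59 / 9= 6.56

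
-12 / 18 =-2 / 3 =-0.67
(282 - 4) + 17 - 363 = -68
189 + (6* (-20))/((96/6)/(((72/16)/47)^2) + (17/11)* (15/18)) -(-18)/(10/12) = 3276463851/15562835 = 210.53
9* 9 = 81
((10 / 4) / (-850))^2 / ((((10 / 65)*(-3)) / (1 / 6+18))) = -1417 / 4161600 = -0.00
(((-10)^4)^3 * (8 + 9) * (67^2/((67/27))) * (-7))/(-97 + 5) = 53817750000000000/23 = 2339902173913043.48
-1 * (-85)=85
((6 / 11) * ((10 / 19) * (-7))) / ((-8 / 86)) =4515 / 209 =21.60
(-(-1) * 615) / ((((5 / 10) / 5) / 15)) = 92250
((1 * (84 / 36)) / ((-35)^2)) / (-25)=-1 / 13125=-0.00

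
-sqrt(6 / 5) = -sqrt(30) / 5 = -1.10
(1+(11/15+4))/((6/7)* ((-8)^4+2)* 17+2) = 301/3135075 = 0.00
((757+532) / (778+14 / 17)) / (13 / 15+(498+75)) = 65739 / 22793984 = 0.00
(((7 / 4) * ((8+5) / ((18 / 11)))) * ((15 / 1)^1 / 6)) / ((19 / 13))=65065 / 2736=23.78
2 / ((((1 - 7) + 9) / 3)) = 2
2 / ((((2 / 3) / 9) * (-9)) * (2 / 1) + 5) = 6 / 11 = 0.55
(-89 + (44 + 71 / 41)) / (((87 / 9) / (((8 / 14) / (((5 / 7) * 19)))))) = -21288 / 112955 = -0.19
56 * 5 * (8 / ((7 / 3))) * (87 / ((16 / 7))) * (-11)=-401940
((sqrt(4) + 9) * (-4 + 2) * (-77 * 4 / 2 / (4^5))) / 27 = 0.12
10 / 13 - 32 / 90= 242 / 585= 0.41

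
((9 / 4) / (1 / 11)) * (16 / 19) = 396 / 19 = 20.84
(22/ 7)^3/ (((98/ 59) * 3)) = 314116/ 50421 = 6.23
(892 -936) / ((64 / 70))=-385 / 8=-48.12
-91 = -91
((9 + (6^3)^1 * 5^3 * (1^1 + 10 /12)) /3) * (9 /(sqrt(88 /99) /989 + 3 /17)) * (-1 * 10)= -666823163950530 /79225489 + 2547128140020 * sqrt(2) /79225489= -8371308.14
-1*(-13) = 13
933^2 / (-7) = -870489 / 7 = -124355.57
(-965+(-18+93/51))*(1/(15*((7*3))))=-1112/357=-3.11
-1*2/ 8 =-1/ 4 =-0.25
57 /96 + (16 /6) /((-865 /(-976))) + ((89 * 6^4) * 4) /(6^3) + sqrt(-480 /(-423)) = 4 * sqrt(1410) /141 + 177672601 /83040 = 2140.67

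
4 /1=4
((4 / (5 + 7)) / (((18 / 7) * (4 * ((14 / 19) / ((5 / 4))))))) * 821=77995 / 1728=45.14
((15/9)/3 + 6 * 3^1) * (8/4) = 334/9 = 37.11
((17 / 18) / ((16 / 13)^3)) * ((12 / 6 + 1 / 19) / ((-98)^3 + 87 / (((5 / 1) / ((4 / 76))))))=-2427685 / 2197417648128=-0.00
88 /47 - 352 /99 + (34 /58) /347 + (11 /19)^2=-2068862536 /1536650289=-1.35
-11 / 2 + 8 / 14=-69 / 14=-4.93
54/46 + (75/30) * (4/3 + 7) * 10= 14456/69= 209.51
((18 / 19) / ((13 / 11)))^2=39204 / 61009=0.64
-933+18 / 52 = -24249 / 26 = -932.65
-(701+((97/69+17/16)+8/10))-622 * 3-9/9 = -14193401/5520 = -2571.27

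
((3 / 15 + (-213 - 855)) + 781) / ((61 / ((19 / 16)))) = -13623 / 2440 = -5.58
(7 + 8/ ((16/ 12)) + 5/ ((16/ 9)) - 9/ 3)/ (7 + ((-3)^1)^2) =205/ 256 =0.80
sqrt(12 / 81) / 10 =0.04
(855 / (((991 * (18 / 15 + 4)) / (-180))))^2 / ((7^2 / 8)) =1184260500000 / 8132612761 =145.62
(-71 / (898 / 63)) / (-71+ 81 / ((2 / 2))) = -0.50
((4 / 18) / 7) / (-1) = -0.03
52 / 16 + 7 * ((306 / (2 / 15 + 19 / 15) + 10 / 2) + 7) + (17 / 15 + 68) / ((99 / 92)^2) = 986148707 / 588060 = 1676.95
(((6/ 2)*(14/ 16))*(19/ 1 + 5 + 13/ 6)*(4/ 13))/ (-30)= -1099/ 1560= -0.70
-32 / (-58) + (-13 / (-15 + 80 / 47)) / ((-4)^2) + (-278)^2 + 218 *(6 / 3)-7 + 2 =22537527719 / 290000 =77715.61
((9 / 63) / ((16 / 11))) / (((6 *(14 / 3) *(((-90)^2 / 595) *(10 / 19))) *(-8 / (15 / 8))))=-3553 / 30965760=-0.00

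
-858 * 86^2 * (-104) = 659959872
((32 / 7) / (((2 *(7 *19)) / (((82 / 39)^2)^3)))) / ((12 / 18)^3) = 608013342848 / 121331497833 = 5.01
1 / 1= 1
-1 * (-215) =215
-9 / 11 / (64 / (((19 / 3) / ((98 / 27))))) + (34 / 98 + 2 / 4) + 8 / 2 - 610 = -41752259 / 68992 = -605.18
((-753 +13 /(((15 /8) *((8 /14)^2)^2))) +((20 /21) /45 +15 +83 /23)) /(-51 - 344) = 465541483 /274730400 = 1.69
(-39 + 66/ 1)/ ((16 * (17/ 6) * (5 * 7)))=0.02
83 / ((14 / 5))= 415 / 14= 29.64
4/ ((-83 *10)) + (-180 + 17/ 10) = -147993/ 830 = -178.30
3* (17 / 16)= 51 / 16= 3.19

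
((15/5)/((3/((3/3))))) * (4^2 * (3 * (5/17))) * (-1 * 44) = -10560/17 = -621.18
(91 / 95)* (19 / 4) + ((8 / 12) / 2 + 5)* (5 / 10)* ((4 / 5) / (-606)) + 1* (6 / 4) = 21985 / 3636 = 6.05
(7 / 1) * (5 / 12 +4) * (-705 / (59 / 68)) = -1482145 / 59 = -25121.10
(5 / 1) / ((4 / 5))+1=29 / 4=7.25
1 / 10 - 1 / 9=-1 / 90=-0.01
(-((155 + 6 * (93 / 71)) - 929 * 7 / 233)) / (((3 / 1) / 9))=-6697398 / 16543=-404.85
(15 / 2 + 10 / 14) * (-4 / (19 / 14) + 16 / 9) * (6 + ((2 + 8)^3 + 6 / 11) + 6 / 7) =-892055000 / 92169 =-9678.47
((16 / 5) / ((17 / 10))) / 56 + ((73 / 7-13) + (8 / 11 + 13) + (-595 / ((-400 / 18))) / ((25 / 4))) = 5063689 / 327250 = 15.47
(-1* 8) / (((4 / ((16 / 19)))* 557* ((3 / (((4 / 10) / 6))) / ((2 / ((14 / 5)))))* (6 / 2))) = -0.00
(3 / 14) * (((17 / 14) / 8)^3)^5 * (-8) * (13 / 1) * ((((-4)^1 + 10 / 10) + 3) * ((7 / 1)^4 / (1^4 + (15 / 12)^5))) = 0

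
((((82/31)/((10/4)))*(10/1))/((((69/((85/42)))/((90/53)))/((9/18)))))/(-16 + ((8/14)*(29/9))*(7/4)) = -125460/6084029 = -0.02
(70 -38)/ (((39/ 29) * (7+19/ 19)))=2.97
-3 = -3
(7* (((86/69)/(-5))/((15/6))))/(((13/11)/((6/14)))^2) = -62436/680225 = -0.09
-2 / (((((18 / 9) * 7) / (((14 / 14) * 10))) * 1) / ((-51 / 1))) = 510 / 7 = 72.86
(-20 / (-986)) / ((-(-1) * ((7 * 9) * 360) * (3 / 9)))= 1 / 372708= 0.00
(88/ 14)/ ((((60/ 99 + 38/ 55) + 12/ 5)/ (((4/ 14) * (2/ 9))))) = 968/ 8967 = 0.11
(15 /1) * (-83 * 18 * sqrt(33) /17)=-22410 * sqrt(33) /17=-7572.69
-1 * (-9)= 9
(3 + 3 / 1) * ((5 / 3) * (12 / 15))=8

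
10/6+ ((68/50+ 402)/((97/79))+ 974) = 9487883/7275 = 1304.18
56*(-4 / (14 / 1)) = -16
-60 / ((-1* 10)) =6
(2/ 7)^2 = 4/ 49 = 0.08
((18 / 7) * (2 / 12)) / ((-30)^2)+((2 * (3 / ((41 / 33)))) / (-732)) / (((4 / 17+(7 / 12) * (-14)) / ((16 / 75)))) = 2777293 / 4248948900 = 0.00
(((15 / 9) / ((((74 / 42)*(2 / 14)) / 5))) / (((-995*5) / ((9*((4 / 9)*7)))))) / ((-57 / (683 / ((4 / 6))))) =468538 / 139897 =3.35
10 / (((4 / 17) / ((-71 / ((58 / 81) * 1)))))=-488835 / 116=-4214.09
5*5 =25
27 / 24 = 9 / 8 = 1.12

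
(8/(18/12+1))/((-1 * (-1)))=3.20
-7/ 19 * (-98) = 686/ 19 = 36.11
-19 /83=-0.23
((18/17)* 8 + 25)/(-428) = -569/7276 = -0.08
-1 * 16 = -16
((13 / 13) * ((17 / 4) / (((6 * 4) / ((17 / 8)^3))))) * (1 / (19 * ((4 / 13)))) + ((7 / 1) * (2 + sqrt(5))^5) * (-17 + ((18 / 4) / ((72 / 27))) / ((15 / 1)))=-161241.65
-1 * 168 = -168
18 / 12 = 3 / 2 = 1.50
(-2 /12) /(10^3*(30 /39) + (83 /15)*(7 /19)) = -1235 /5715106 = -0.00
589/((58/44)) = 446.83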